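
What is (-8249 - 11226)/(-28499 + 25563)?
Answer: 19475/2936 ≈ 6.6332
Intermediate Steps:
(-8249 - 11226)/(-28499 + 25563) = -19475/(-2936) = -19475*(-1/2936) = 19475/2936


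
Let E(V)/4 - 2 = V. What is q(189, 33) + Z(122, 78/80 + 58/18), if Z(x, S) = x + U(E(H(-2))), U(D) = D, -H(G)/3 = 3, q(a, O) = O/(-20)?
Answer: 1847/20 ≈ 92.350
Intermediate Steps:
q(a, O) = -O/20 (q(a, O) = O*(-1/20) = -O/20)
H(G) = -9 (H(G) = -3*3 = -9)
E(V) = 8 + 4*V
Z(x, S) = -28 + x (Z(x, S) = x + (8 + 4*(-9)) = x + (8 - 36) = x - 28 = -28 + x)
q(189, 33) + Z(122, 78/80 + 58/18) = -1/20*33 + (-28 + 122) = -33/20 + 94 = 1847/20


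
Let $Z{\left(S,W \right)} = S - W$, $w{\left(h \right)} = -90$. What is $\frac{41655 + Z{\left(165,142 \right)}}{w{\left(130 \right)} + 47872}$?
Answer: $\frac{2977}{3413} \approx 0.87225$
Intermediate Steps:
$\frac{41655 + Z{\left(165,142 \right)}}{w{\left(130 \right)} + 47872} = \frac{41655 + \left(165 - 142\right)}{-90 + 47872} = \frac{41655 + \left(165 - 142\right)}{47782} = \left(41655 + 23\right) \frac{1}{47782} = 41678 \cdot \frac{1}{47782} = \frac{2977}{3413}$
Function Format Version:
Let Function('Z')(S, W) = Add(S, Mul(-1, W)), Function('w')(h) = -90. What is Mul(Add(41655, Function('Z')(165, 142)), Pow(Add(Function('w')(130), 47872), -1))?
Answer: Rational(2977, 3413) ≈ 0.87225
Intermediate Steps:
Mul(Add(41655, Function('Z')(165, 142)), Pow(Add(Function('w')(130), 47872), -1)) = Mul(Add(41655, Add(165, Mul(-1, 142))), Pow(Add(-90, 47872), -1)) = Mul(Add(41655, Add(165, -142)), Pow(47782, -1)) = Mul(Add(41655, 23), Rational(1, 47782)) = Mul(41678, Rational(1, 47782)) = Rational(2977, 3413)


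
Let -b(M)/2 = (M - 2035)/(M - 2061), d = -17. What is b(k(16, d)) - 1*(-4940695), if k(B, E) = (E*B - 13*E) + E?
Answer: 10518735449/2129 ≈ 4.9407e+6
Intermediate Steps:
k(B, E) = -12*E + B*E (k(B, E) = (B*E - 13*E) + E = (-13*E + B*E) + E = -12*E + B*E)
b(M) = -2*(-2035 + M)/(-2061 + M) (b(M) = -2*(M - 2035)/(M - 2061) = -2*(-2035 + M)/(-2061 + M))
b(k(16, d)) - 1*(-4940695) = 2*(2035 - (-17)*(-12 + 16))/(-2061 - 17*(-12 + 16)) - 1*(-4940695) = 2*(2035 - (-17)*4)/(-2061 - 17*4) + 4940695 = 2*(2035 - 1*(-68))/(-2061 - 68) + 4940695 = 2*(2035 + 68)/(-2129) + 4940695 = 2*(-1/2129)*2103 + 4940695 = -4206/2129 + 4940695 = 10518735449/2129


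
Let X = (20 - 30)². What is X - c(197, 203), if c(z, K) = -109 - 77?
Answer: 286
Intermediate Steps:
c(z, K) = -186
X = 100 (X = (-10)² = 100)
X - c(197, 203) = 100 - 1*(-186) = 100 + 186 = 286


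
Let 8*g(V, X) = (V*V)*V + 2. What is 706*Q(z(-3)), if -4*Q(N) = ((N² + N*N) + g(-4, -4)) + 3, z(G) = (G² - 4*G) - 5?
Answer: -716237/8 ≈ -89530.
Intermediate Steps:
g(V, X) = ¼ + V³/8 (g(V, X) = ((V*V)*V + 2)/8 = (V²*V + 2)/8 = (V³ + 2)/8 = (2 + V³)/8 = ¼ + V³/8)
z(G) = -5 + G² - 4*G
Q(N) = 19/16 - N²/2 (Q(N) = -(((N² + N*N) + (¼ + (⅛)*(-4)³)) + 3)/4 = -(((N² + N²) + (¼ + (⅛)*(-64))) + 3)/4 = -((2*N² + (¼ - 8)) + 3)/4 = -((2*N² - 31/4) + 3)/4 = -((-31/4 + 2*N²) + 3)/4 = -(-19/4 + 2*N²)/4 = 19/16 - N²/2)
706*Q(z(-3)) = 706*(19/16 - (-5 + (-3)² - 4*(-3))²/2) = 706*(19/16 - (-5 + 9 + 12)²/2) = 706*(19/16 - ½*16²) = 706*(19/16 - ½*256) = 706*(19/16 - 128) = 706*(-2029/16) = -716237/8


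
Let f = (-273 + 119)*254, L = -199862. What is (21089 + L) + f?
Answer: -217889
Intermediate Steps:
f = -39116 (f = -154*254 = -39116)
(21089 + L) + f = (21089 - 199862) - 39116 = -178773 - 39116 = -217889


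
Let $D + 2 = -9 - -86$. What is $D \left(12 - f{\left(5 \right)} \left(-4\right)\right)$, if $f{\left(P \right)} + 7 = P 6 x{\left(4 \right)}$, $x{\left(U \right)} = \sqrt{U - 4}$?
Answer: $-1200$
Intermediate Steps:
$x{\left(U \right)} = \sqrt{-4 + U}$
$D = 75$ ($D = -2 - -77 = -2 + \left(-9 + 86\right) = -2 + 77 = 75$)
$f{\left(P \right)} = -7$ ($f{\left(P \right)} = -7 + P 6 \sqrt{-4 + 4} = -7 + 6 P \sqrt{0} = -7 + 6 P 0 = -7 + 0 = -7$)
$D \left(12 - f{\left(5 \right)} \left(-4\right)\right) = 75 \left(12 - \left(-7\right) \left(-4\right)\right) = 75 \left(12 - 28\right) = 75 \left(-16\right) = -1200$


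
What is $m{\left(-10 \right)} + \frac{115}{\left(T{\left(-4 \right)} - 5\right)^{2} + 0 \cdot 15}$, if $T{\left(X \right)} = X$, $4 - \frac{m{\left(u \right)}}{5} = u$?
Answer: $\frac{5785}{81} \approx 71.42$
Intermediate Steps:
$m{\left(u \right)} = 20 - 5 u$
$m{\left(-10 \right)} + \frac{115}{\left(T{\left(-4 \right)} - 5\right)^{2} + 0 \cdot 15} = \left(20 - -50\right) + \frac{115}{\left(-4 - 5\right)^{2} + 0 \cdot 15} = \left(20 + 50\right) + \frac{115}{\left(-9\right)^{2} + 0} = 70 + \frac{115}{81 + 0} = 70 + \frac{115}{81} = \frac{5785}{81}$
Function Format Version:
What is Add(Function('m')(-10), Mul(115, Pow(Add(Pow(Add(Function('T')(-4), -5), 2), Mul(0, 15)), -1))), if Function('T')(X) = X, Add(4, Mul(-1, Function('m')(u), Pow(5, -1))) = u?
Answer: Rational(5785, 81) ≈ 71.420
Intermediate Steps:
Function('m')(u) = Add(20, Mul(-5, u))
Add(Function('m')(-10), Mul(115, Pow(Add(Pow(Add(Function('T')(-4), -5), 2), Mul(0, 15)), -1))) = Add(Add(20, Mul(-5, -10)), Mul(115, Pow(Add(Pow(Add(-4, -5), 2), Mul(0, 15)), -1))) = Add(Add(20, 50), Mul(115, Pow(Add(Pow(-9, 2), 0), -1))) = Add(70, Mul(115, Pow(Add(81, 0), -1))) = Add(70, Mul(115, Pow(81, -1))) = Add(70, Mul(115, Rational(1, 81))) = Add(70, Rational(115, 81)) = Rational(5785, 81)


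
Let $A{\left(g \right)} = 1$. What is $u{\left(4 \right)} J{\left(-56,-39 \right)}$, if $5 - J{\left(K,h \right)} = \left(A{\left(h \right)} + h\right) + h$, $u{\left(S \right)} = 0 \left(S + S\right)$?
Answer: $0$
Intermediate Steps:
$u{\left(S \right)} = 0$ ($u{\left(S \right)} = 0 \cdot 2 S = 0$)
$J{\left(K,h \right)} = 4 - 2 h$ ($J{\left(K,h \right)} = 5 - \left(\left(1 + h\right) + h\right) = 5 - \left(1 + 2 h\right) = 4 - 2 h$)
$u{\left(4 \right)} J{\left(-56,-39 \right)} = 0 \left(4 - -78\right) = 0 \left(4 + 78\right) = 0 \cdot 82 = 0$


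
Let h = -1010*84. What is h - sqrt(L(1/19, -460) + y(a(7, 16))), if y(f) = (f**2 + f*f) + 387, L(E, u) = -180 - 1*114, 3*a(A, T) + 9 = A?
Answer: -84840 - 13*sqrt(5)/3 ≈ -84850.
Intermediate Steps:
a(A, T) = -3 + A/3
L(E, u) = -294 (L(E, u) = -180 - 114 = -294)
y(f) = 387 + 2*f**2 (y(f) = (f**2 + f**2) + 387 = 2*f**2 + 387 = 387 + 2*f**2)
h = -84840
h - sqrt(L(1/19, -460) + y(a(7, 16))) = -84840 - sqrt(-294 + (387 + 2*(-3 + (1/3)*7)**2)) = -84840 - sqrt(-294 + (387 + 2*(-3 + 7/3)**2)) = -84840 - sqrt(-294 + (387 + 2*(-2/3)**2)) = -84840 - sqrt(-294 + (387 + 2*(4/9))) = -84840 - sqrt(-294 + (387 + 8/9)) = -84840 - sqrt(-294 + 3491/9) = -84840 - sqrt(845/9) = -84840 - 13*sqrt(5)/3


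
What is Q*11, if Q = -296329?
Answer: -3259619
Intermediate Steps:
Q*11 = -296329*11 = -3259619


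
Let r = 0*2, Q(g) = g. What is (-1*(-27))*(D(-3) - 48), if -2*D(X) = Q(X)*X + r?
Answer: -2835/2 ≈ -1417.5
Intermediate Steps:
r = 0
D(X) = -X**2/2 (D(X) = -(X*X + 0)/2 = -(X**2 + 0)/2 = -X**2/2)
(-1*(-27))*(D(-3) - 48) = (-1*(-27))*(-1/2*(-3)**2 - 48) = 27*(-1/2*9 - 48) = 27*(-9/2 - 48) = 27*(-105/2) = -2835/2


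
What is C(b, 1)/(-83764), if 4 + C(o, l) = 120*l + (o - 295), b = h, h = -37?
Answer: 54/20941 ≈ 0.0025787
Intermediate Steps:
b = -37
C(o, l) = -299 + o + 120*l (C(o, l) = -4 + (120*l + (o - 295)) = -4 + (120*l + (-295 + o)) = -4 + (-295 + o + 120*l) = -299 + o + 120*l)
C(b, 1)/(-83764) = (-299 - 37 + 120*1)/(-83764) = (-299 - 37 + 120)*(-1/83764) = -216*(-1/83764) = 54/20941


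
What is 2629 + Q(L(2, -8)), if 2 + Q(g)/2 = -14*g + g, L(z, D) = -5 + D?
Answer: 2963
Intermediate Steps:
Q(g) = -4 - 26*g (Q(g) = -4 + 2*(-14*g + g) = -4 + 2*(-13*g) = -4 - 26*g)
2629 + Q(L(2, -8)) = 2629 + (-4 - 26*(-5 - 8)) = 2629 + (-4 - 26*(-13)) = 2629 + (-4 + 338) = 2629 + 334 = 2963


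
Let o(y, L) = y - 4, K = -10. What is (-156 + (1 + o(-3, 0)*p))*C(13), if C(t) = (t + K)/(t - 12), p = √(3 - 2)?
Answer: -486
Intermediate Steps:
o(y, L) = -4 + y
p = 1 (p = √1 = 1)
C(t) = (-10 + t)/(-12 + t) (C(t) = (t - 10)/(t - 12) = (-10 + t)/(-12 + t))
(-156 + (1 + o(-3, 0)*p))*C(13) = (-156 + (1 + (-4 - 3)*1))*((-10 + 13)/(-12 + 13)) = (-156 + (1 - 7*1))*(3/1) = (-156 + (1 - 7))*(1*3) = (-156 - 6)*3 = -162*3 = -486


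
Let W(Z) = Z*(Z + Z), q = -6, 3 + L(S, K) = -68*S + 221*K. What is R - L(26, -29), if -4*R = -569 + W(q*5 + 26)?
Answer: 33257/4 ≈ 8314.3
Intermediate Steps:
L(S, K) = -3 - 68*S + 221*K (L(S, K) = -3 + (-68*S + 221*K) = -3 - 68*S + 221*K)
W(Z) = 2*Z² (W(Z) = Z*(2*Z) = 2*Z²)
R = 537/4 (R = -(-569 + 2*(-6*5 + 26)²)/4 = -(-569 + 2*(-30 + 26)²)/4 = -(-569 + 2*(-4)²)/4 = -(-569 + 2*16)/4 = -(-569 + 32)/4 = -¼*(-537) = 537/4 ≈ 134.25)
R - L(26, -29) = 537/4 - (-3 - 68*26 + 221*(-29)) = 537/4 - (-3 - 1768 - 6409) = 537/4 - 1*(-8180) = 537/4 + 8180 = 33257/4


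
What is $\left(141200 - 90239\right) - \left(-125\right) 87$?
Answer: $61836$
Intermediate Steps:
$\left(141200 - 90239\right) - \left(-125\right) 87 = 50961 - -10875 = 50961 + 10875 = 61836$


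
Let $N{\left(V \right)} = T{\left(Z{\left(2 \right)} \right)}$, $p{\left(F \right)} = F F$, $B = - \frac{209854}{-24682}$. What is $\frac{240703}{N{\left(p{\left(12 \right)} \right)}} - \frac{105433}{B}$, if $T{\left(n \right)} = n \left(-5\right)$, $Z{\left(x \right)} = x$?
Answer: $- \frac{38267730211}{1049270} \approx -36471.0$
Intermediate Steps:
$T{\left(n \right)} = - 5 n$
$B = \frac{104927}{12341}$ ($B = \left(-209854\right) \left(- \frac{1}{24682}\right) = \frac{104927}{12341} \approx 8.5023$)
$p{\left(F \right)} = F^{2}$
$N{\left(V \right)} = -10$ ($N{\left(V \right)} = \left(-5\right) 2 = -10$)
$\frac{240703}{N{\left(p{\left(12 \right)} \right)}} - \frac{105433}{B} = \frac{240703}{-10} - \frac{105433}{\frac{104927}{12341}} = 240703 \left(- \frac{1}{10}\right) - \frac{1301148653}{104927} = - \frac{240703}{10} - \frac{1301148653}{104927} = - \frac{38267730211}{1049270}$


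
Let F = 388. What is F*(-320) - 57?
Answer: -124217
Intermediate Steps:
F*(-320) - 57 = 388*(-320) - 57 = -124160 - 57 = -124217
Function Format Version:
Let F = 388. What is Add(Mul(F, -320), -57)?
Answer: -124217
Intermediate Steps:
Add(Mul(F, -320), -57) = Add(Mul(388, -320), -57) = Add(-124160, -57) = -124217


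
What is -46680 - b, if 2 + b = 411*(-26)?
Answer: -35992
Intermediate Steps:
b = -10688 (b = -2 + 411*(-26) = -2 - 10686 = -10688)
-46680 - b = -46680 - 1*(-10688) = -46680 + 10688 = -35992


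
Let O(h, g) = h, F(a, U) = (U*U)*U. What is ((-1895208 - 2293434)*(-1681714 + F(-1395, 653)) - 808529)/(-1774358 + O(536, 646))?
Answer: 1159262647131575/1773822 ≈ 6.5354e+8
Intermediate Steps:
F(a, U) = U³ (F(a, U) = U²*U = U³)
((-1895208 - 2293434)*(-1681714 + F(-1395, 653)) - 808529)/(-1774358 + O(536, 646)) = ((-1895208 - 2293434)*(-1681714 + 653³) - 808529)/(-1774358 + 536) = (-4188642*(-1681714 + 278445077) - 808529)/(-1773822) = (-4188642*276763363 - 808529)*(-1/1773822) = (-1159262646323046 - 808529)*(-1/1773822) = -1159262647131575*(-1/1773822) = 1159262647131575/1773822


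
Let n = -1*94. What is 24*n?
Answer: -2256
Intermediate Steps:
n = -94
24*n = 24*(-94) = -2256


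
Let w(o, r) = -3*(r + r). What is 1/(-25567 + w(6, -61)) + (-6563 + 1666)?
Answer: -123409298/25201 ≈ -4897.0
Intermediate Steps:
w(o, r) = -6*r
1/(-25567 + w(6, -61)) + (-6563 + 1666) = 1/(-25567 - 6*(-61)) + (-6563 + 1666) = 1/(-25567 + 366) - 4897 = 1/(-25201) - 4897 = -1/25201 - 4897 = -123409298/25201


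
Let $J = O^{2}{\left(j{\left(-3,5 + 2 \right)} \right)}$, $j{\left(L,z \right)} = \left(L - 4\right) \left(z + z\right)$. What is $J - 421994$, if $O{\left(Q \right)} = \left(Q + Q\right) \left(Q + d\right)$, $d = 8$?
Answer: $310747606$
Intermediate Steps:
$j{\left(L,z \right)} = 2 z \left(-4 + L\right)$ ($j{\left(L,z \right)} = \left(-4 + L\right) 2 z = 2 z \left(-4 + L\right)$)
$O{\left(Q \right)} = 2 Q \left(8 + Q\right)$ ($O{\left(Q \right)} = \left(Q + Q\right) \left(Q + 8\right) = 2 Q \left(8 + Q\right)$)
$J = 311169600$ ($J = \left(2 \cdot 2 \left(5 + 2\right) \left(-4 - 3\right) \left(8 + 2 \left(5 + 2\right) \left(-4 - 3\right)\right)\right)^{2} = \left(2 \cdot 2 \cdot 7 \left(-7\right) \left(8 + 2 \cdot 7 \left(-7\right)\right)\right)^{2} = \left(2 \left(-98\right) \left(8 - 98\right)\right)^{2} = \left(2 \left(-98\right) \left(-90\right)\right)^{2} = 17640^{2} = 311169600$)
$J - 421994 = 311169600 - 421994 = 310747606$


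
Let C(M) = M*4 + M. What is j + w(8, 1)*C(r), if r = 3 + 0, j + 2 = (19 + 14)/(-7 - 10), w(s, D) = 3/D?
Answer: 698/17 ≈ 41.059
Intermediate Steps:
j = -67/17 (j = -2 + (19 + 14)/(-7 - 10) = -2 + 33/(-17) = -2 + 33*(-1/17) = -2 - 33/17 = -67/17 ≈ -3.9412)
r = 3
C(M) = 5*M (C(M) = 4*M + M = 5*M)
j + w(8, 1)*C(r) = -67/17 + (3/1)*(5*3) = -67/17 + (3*1)*15 = -67/17 + 3*15 = -67/17 + 45 = 698/17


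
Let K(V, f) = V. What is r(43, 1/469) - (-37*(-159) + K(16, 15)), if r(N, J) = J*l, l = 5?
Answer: -2766626/469 ≈ -5899.0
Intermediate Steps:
r(N, J) = 5*J (r(N, J) = J*5 = 5*J)
r(43, 1/469) - (-37*(-159) + K(16, 15)) = 5/469 - (-37*(-159) + 16) = 5*(1/469) - (5883 + 16) = 5/469 - 1*5899 = 5/469 - 5899 = -2766626/469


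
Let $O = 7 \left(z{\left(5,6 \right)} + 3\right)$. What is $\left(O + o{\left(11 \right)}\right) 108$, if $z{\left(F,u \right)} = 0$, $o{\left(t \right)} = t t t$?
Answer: $146016$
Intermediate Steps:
$o{\left(t \right)} = t^{3}$ ($o{\left(t \right)} = t^{2} t = t^{3}$)
$O = 21$ ($O = 7 \left(0 + 3\right) = 7 \cdot 3 = 21$)
$\left(O + o{\left(11 \right)}\right) 108 = \left(21 + 11^{3}\right) 108 = \left(21 + 1331\right) 108 = 1352 \cdot 108 = 146016$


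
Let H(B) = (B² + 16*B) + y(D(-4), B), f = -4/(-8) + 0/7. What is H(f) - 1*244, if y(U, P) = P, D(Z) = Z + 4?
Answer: -941/4 ≈ -235.25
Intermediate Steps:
D(Z) = 4 + Z
f = ½ (f = -4*(-⅛) + 0*(⅐) = ½ + 0 = ½ ≈ 0.50000)
H(B) = B² + 17*B (H(B) = (B² + 16*B) + B = B² + 17*B)
H(f) - 1*244 = (17 + ½)/2 - 1*244 = (½)*(35/2) - 244 = 35/4 - 244 = -941/4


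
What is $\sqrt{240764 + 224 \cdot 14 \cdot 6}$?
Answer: $2 \sqrt{64895} \approx 509.49$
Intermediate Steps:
$\sqrt{240764 + 224 \cdot 14 \cdot 6} = \sqrt{240764 + 224 \cdot 84} = \sqrt{240764 + 18816} = \sqrt{259580} = 2 \sqrt{64895}$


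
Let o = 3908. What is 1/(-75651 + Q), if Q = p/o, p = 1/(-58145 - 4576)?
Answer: -245113668/18543094097869 ≈ -1.3219e-5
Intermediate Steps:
p = -1/62721 (p = 1/(-62721) = -1/62721 ≈ -1.5944e-5)
Q = -1/245113668 (Q = -1/62721/3908 = -1/62721*1/3908 = -1/245113668 ≈ -4.0797e-9)
1/(-75651 + Q) = 1/(-75651 - 1/245113668) = 1/(-18543094097869/245113668) = -245113668/18543094097869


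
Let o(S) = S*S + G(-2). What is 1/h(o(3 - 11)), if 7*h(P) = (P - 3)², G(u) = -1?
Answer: 7/3600 ≈ 0.0019444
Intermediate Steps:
o(S) = -1 + S² (o(S) = S*S - 1 = S² - 1 = -1 + S²)
h(P) = (-3 + P)²/7 (h(P) = (P - 3)²/7 = (-3 + P)²/7)
1/h(o(3 - 11)) = 1/((-3 + (-1 + (3 - 11)²))²/7) = 1/((-3 + (-1 + (-8)²))²/7) = 1/((-3 + (-1 + 64))²/7) = 1/((-3 + 63)²/7) = 1/((⅐)*60²) = 1/((⅐)*3600) = 1/(3600/7) = 7/3600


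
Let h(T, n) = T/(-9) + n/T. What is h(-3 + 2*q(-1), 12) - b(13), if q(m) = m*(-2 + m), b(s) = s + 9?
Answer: -55/3 ≈ -18.333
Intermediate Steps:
b(s) = 9 + s
h(T, n) = -T/9 + n/T (h(T, n) = T*(-⅑) + n/T = -T/9 + n/T)
h(-3 + 2*q(-1), 12) - b(13) = (-(-3 + 2*(-(-2 - 1)))/9 + 12/(-3 + 2*(-(-2 - 1)))) - (9 + 13) = (-(-3 + 2*(-1*(-3)))/9 + 12/(-3 + 2*(-1*(-3)))) - 1*22 = (-(-3 + 2*3)/9 + 12/(-3 + 2*3)) - 22 = (-(-3 + 6)/9 + 12/(-3 + 6)) - 22 = (-⅑*3 + 12/3) - 22 = (-⅓ + 12*(⅓)) - 22 = (-⅓ + 4) - 22 = 11/3 - 22 = -55/3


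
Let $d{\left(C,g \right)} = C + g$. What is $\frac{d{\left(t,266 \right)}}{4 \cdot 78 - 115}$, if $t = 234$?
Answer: $\frac{500}{197} \approx 2.5381$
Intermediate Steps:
$\frac{d{\left(t,266 \right)}}{4 \cdot 78 - 115} = \frac{234 + 266}{4 \cdot 78 - 115} = \frac{500}{312 - 115} = \frac{500}{197}$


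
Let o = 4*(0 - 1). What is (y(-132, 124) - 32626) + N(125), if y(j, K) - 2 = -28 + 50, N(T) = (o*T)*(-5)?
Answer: -30102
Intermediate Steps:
o = -4 (o = 4*(-1) = -4)
N(T) = 20*T (N(T) = -4*T*(-5) = 20*T)
y(j, K) = 24 (y(j, K) = 2 + (-28 + 50) = 2 + 22 = 24)
(y(-132, 124) - 32626) + N(125) = (24 - 32626) + 20*125 = -32602 + 2500 = -30102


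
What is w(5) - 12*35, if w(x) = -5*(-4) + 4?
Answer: -396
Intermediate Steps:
w(x) = 24 (w(x) = 20 + 4 = 24)
w(5) - 12*35 = 24 - 12*35 = 24 - 420 = -396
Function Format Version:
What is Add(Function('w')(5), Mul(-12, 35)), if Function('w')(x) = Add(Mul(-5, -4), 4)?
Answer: -396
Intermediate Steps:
Function('w')(x) = 24 (Function('w')(x) = Add(20, 4) = 24)
Add(Function('w')(5), Mul(-12, 35)) = Add(24, Mul(-12, 35)) = Add(24, -420) = -396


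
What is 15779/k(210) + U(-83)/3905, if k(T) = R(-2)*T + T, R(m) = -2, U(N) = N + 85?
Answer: -2464663/32802 ≈ -75.138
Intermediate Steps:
U(N) = 85 + N
k(T) = -T (k(T) = -2*T + T = -T)
15779/k(210) + U(-83)/3905 = 15779/((-1*210)) + (85 - 83)/3905 = 15779/(-210) + 2*(1/3905) = 15779*(-1/210) + 2/3905 = -15779/210 + 2/3905 = -2464663/32802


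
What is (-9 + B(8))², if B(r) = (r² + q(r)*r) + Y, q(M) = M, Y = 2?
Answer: 14641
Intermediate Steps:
B(r) = 2 + 2*r² (B(r) = (r² + r*r) + 2 = (r² + r²) + 2 = 2*r² + 2 = 2 + 2*r²)
(-9 + B(8))² = (-9 + (2 + 2*8²))² = (-9 + (2 + 2*64))² = (-9 + (2 + 128))² = (-9 + 130)² = 121² = 14641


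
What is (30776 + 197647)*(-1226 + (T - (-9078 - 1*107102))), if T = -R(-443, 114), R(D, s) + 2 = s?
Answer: 26232554166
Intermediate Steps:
R(D, s) = -2 + s
T = -112 (T = -(-2 + 114) = -1*112 = -112)
(30776 + 197647)*(-1226 + (T - (-9078 - 1*107102))) = (30776 + 197647)*(-1226 + (-112 - (-9078 - 1*107102))) = 228423*(-1226 + (-112 - (-9078 - 107102))) = 228423*(-1226 + (-112 - 1*(-116180))) = 228423*(-1226 + (-112 + 116180)) = 228423*(-1226 + 116068) = 228423*114842 = 26232554166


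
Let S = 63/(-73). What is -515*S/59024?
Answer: 4635/615536 ≈ 0.0075300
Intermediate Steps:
S = -63/73 (S = 63*(-1/73) = -63/73 ≈ -0.86301)
-515*S/59024 = -515*(-63/73)/59024 = (32445/73)*(1/59024) = 4635/615536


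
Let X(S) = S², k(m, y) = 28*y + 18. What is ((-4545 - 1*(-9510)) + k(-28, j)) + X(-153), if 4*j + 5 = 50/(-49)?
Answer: 198449/7 ≈ 28350.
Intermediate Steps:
j = -295/196 (j = -5/4 + (50/(-49))/4 = -5/4 + (50*(-1/49))/4 = -5/4 + (¼)*(-50/49) = -5/4 - 25/98 = -295/196 ≈ -1.5051)
k(m, y) = 18 + 28*y
((-4545 - 1*(-9510)) + k(-28, j)) + X(-153) = ((-4545 - 1*(-9510)) + (18 + 28*(-295/196))) + (-153)² = ((-4545 + 9510) + (18 - 295/7)) + 23409 = (4965 - 169/7) + 23409 = 34586/7 + 23409 = 198449/7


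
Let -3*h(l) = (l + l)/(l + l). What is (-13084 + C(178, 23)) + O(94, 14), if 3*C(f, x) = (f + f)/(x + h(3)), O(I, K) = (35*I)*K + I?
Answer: 562279/17 ≈ 33075.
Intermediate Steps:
h(l) = -⅓ (h(l) = -(l + l)/(3*(l + l)) = -2*l/(3*(2*l)) = -2*l*1/(2*l)/3 = -⅓*1 = -⅓)
O(I, K) = I + 35*I*K (O(I, K) = 35*I*K + I = I + 35*I*K)
C(f, x) = 2*f/(3*(-⅓ + x)) (C(f, x) = ((f + f)/(x - ⅓))/3 = ((2*f)/(-⅓ + x))/3 = (2*f/(-⅓ + x))/3 = 2*f/(3*(-⅓ + x)))
(-13084 + C(178, 23)) + O(94, 14) = (-13084 + 2*178/(-1 + 3*23)) + 94*(1 + 35*14) = (-13084 + 2*178/(-1 + 69)) + 94*(1 + 490) = (-13084 + 2*178/68) + 94*491 = (-13084 + 2*178*(1/68)) + 46154 = (-13084 + 89/17) + 46154 = -222339/17 + 46154 = 562279/17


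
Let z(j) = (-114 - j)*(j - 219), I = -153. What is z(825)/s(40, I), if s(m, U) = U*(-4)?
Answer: -31613/34 ≈ -929.79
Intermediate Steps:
s(m, U) = -4*U
z(j) = (-219 + j)*(-114 - j) (z(j) = (-114 - j)*(-219 + j) = (-219 + j)*(-114 - j))
z(825)/s(40, I) = (24966 - 1*825² + 105*825)/((-4*(-153))) = (24966 - 1*680625 + 86625)/612 = (24966 - 680625 + 86625)*(1/612) = -569034*1/612 = -31613/34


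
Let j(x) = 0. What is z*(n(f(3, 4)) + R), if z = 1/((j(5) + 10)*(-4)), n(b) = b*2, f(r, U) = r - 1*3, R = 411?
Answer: -411/40 ≈ -10.275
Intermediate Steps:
f(r, U) = -3 + r (f(r, U) = r - 3 = -3 + r)
n(b) = 2*b
z = -1/40 (z = 1/((0 + 10)*(-4)) = 1/(10*(-4)) = 1/(-40) = -1/40 ≈ -0.025000)
z*(n(f(3, 4)) + R) = -(2*(-3 + 3) + 411)/40 = -(2*0 + 411)/40 = -(0 + 411)/40 = -1/40*411 = -411/40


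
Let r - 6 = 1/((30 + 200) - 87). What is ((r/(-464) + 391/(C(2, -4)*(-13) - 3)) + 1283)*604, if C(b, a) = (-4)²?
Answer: 2708369838345/3500068 ≈ 7.7381e+5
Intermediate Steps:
C(b, a) = 16
r = 859/143 (r = 6 + 1/((30 + 200) - 87) = 6 + 1/(230 - 87) = 6 + 1/143 = 859/143 ≈ 6.0070)
((r/(-464) + 391/(C(2, -4)*(-13) - 3)) + 1283)*604 = (((859/143)/(-464) + 391/(16*(-13) - 3)) + 1283)*604 = (((859/143)*(-1/464) + 391/(-208 - 3)) + 1283)*604 = ((-859/66352 + 391/(-211)) + 1283)*604 = ((-859/66352 + 391*(-1/211)) + 1283)*604 = ((-859/66352 - 391/211) + 1283)*604 = (-26124881/14000272 + 1283)*604 = (17936224095/14000272)*604 = 2708369838345/3500068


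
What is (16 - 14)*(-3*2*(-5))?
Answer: 60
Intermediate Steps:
(16 - 14)*(-3*2*(-5)) = 2*(-6*(-5)) = 2*30 = 60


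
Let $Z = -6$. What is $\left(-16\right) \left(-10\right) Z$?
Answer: $-960$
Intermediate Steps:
$\left(-16\right) \left(-10\right) Z = \left(-16\right) \left(-10\right) \left(-6\right) = 160 \left(-6\right) = -960$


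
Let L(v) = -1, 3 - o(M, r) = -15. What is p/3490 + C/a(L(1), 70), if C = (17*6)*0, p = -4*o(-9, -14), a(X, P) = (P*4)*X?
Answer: -36/1745 ≈ -0.020630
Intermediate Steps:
o(M, r) = 18 (o(M, r) = 3 - 1*(-15) = 3 + 15 = 18)
a(X, P) = 4*P*X (a(X, P) = (4*P)*X = 4*P*X)
p = -72 (p = -4*18 = -72)
C = 0 (C = 102*0 = 0)
p/3490 + C/a(L(1), 70) = -72/3490 + 0/((4*70*(-1))) = -72*1/3490 + 0/(-280) = -36/1745 + 0*(-1/280) = -36/1745 + 0 = -36/1745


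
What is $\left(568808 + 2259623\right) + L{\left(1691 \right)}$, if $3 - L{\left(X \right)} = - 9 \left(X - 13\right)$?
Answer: $2843536$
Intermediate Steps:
$L{\left(X \right)} = -114 + 9 X$ ($L{\left(X \right)} = 3 - - 9 \left(X - 13\right) = 3 - - 9 \left(-13 + X\right) = 3 - \left(117 - 9 X\right) = 3 + \left(-117 + 9 X\right) = -114 + 9 X$)
$\left(568808 + 2259623\right) + L{\left(1691 \right)} = \left(568808 + 2259623\right) + \left(-114 + 9 \cdot 1691\right) = 2828431 + \left(-114 + 15219\right) = 2828431 + 15105 = 2843536$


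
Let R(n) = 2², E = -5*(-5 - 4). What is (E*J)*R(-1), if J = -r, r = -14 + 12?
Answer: 360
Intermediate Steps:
r = -2
E = 45 (E = -5*(-9) = 45)
R(n) = 4
J = 2 (J = -1*(-2) = 2)
(E*J)*R(-1) = (45*2)*4 = 90*4 = 360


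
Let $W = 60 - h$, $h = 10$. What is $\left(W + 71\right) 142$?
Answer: $17182$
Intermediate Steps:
$W = 50$ ($W = 60 - 10 = 50$)
$\left(W + 71\right) 142 = \left(50 + 71\right) 142 = 121 \cdot 142 = 17182$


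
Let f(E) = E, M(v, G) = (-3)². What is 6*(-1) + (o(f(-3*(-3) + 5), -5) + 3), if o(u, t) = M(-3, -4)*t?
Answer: -48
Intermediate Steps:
M(v, G) = 9
o(u, t) = 9*t
6*(-1) + (o(f(-3*(-3) + 5), -5) + 3) = 6*(-1) + (9*(-5) + 3) = -6 + (-45 + 3) = -6 - 42 = -48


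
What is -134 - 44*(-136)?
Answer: 5850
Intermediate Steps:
-134 - 44*(-136) = -134 + 5984 = 5850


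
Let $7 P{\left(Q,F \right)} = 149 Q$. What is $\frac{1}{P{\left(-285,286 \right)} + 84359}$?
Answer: $\frac{7}{548048} \approx 1.2773 \cdot 10^{-5}$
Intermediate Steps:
$P{\left(Q,F \right)} = \frac{149 Q}{7}$
$\frac{1}{P{\left(-285,286 \right)} + 84359} = \frac{1}{\frac{149}{7} \left(-285\right) + 84359} = \frac{1}{- \frac{42465}{7} + 84359} = \frac{1}{\frac{548048}{7}} = \frac{7}{548048}$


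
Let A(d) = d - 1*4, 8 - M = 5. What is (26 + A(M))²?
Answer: 625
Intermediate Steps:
M = 3 (M = 8 - 1*5 = 8 - 5 = 3)
A(d) = -4 + d (A(d) = d - 4 = -4 + d)
(26 + A(M))² = (26 + (-4 + 3))² = (26 - 1)² = 25² = 625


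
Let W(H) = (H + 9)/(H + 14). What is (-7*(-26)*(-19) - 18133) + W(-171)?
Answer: -3389625/157 ≈ -21590.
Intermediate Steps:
W(H) = (9 + H)/(14 + H)
(-7*(-26)*(-19) - 18133) + W(-171) = (-7*(-26)*(-19) - 18133) + (9 - 171)/(14 - 171) = (182*(-19) - 18133) - 162/(-157) = (-3458 - 18133) - 1/157*(-162) = -21591 + 162/157 = -3389625/157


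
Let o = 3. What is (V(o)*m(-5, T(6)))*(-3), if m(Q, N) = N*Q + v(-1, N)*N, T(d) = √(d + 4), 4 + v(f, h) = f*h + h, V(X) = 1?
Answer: 27*√10 ≈ 85.381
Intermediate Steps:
v(f, h) = -4 + h + f*h (v(f, h) = -4 + (f*h + h) = -4 + (h + f*h) = -4 + h + f*h)
T(d) = √(4 + d)
m(Q, N) = -4*N + N*Q (m(Q, N) = N*Q + (-4 + N - N)*N = N*Q - 4*N = -4*N + N*Q)
(V(o)*m(-5, T(6)))*(-3) = (1*(√(4 + 6)*(-4 - 5)))*(-3) = (1*(√10*(-9)))*(-3) = (1*(-9*√10))*(-3) = -9*√10*(-3) = 27*√10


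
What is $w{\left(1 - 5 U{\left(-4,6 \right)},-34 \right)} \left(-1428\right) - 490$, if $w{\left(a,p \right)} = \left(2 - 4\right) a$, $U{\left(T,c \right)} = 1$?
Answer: $-11914$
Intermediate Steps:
$w{\left(a,p \right)} = - 2 a$
$w{\left(1 - 5 U{\left(-4,6 \right)},-34 \right)} \left(-1428\right) - 490 = - 2 \left(1 - 5\right) \left(-1428\right) - 490 = \left(-2\right) \left(-4\right) \left(-1428\right) - 490 = 8 \left(-1428\right) - 490 = -11424 - 490 = -11914$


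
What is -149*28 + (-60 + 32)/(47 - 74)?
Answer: -112616/27 ≈ -4171.0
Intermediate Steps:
-149*28 + (-60 + 32)/(47 - 74) = -4172 - 28/(-27) = -4172 - 28*(-1/27) = -4172 + 28/27 = -112616/27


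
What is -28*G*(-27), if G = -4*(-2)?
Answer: 6048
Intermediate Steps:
G = 8
-28*G*(-27) = -28*8*(-27) = -224*(-27) = 6048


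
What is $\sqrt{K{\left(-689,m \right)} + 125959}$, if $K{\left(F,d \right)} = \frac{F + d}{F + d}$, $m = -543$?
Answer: $2 \sqrt{31490} \approx 354.91$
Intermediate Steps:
$K{\left(F,d \right)} = 1$
$\sqrt{K{\left(-689,m \right)} + 125959} = \sqrt{1 + 125959} = \sqrt{125960} = 2 \sqrt{31490}$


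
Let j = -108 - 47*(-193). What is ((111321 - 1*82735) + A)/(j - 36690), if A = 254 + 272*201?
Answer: -83512/27727 ≈ -3.0119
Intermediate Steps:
A = 54926 (A = 254 + 54672 = 54926)
j = 8963 (j = -108 + 9071 = 8963)
((111321 - 1*82735) + A)/(j - 36690) = ((111321 - 1*82735) + 54926)/(8963 - 36690) = ((111321 - 82735) + 54926)/(-27727) = (28586 + 54926)*(-1/27727) = 83512*(-1/27727) = -83512/27727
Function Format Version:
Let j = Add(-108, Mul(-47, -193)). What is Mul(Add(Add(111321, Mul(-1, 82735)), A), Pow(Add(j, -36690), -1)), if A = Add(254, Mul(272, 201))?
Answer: Rational(-83512, 27727) ≈ -3.0119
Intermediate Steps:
A = 54926 (A = Add(254, 54672) = 54926)
j = 8963 (j = Add(-108, 9071) = 8963)
Mul(Add(Add(111321, Mul(-1, 82735)), A), Pow(Add(j, -36690), -1)) = Mul(Add(Add(111321, Mul(-1, 82735)), 54926), Pow(Add(8963, -36690), -1)) = Mul(Add(Add(111321, -82735), 54926), Pow(-27727, -1)) = Mul(Add(28586, 54926), Rational(-1, 27727)) = Mul(83512, Rational(-1, 27727)) = Rational(-83512, 27727)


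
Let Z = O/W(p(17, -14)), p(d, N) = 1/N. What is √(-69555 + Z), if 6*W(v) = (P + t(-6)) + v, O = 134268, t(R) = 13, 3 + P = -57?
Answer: I*√37638954363/659 ≈ 294.4*I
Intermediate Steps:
P = -60 (P = -3 - 57 = -60)
W(v) = -47/6 + v/6 (W(v) = ((-60 + 13) + v)/6 = (-47 + v)/6 = -47/6 + v/6)
Z = -11278512/659 (Z = 134268/(-47/6 + (⅙)/(-14)) = 134268/(-47/6 + (⅙)*(-1/14)) = 134268/(-47/6 - 1/84) = 134268/(-659/84) = 134268*(-84/659) = -11278512/659 ≈ -17115.)
√(-69555 + Z) = √(-69555 - 11278512/659) = √(-57115257/659) = I*√37638954363/659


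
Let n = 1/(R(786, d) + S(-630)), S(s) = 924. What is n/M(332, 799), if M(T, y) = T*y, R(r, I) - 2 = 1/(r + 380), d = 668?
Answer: 583/143207184578 ≈ 4.0710e-9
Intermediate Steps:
R(r, I) = 2 + 1/(380 + r) (R(r, I) = 2 + 1/(r + 380) = 2 + 1/(380 + r))
n = 1166/1079717 (n = 1/((761 + 2*786)/(380 + 786) + 924) = 1/((761 + 1572)/1166 + 924) = 1/((1/1166)*2333 + 924) = 1/(2333/1166 + 924) = 1/(1079717/1166) = 1166/1079717 ≈ 0.0010799)
n/M(332, 799) = 1166/(1079717*((332*799))) = (1166/1079717)/265268 = (1166/1079717)*(1/265268) = 583/143207184578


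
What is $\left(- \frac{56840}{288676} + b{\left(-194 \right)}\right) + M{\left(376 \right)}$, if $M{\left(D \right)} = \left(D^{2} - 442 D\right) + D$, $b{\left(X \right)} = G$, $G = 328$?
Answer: $- \frac{1740153138}{72169} \approx -24112.0$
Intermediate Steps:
$b{\left(X \right)} = 328$
$M{\left(D \right)} = D^{2} - 441 D$
$\left(- \frac{56840}{288676} + b{\left(-194 \right)}\right) + M{\left(376 \right)} = \left(- \frac{56840}{288676} + 328\right) + 376 \left(-441 + 376\right) = \left(\left(-56840\right) \frac{1}{288676} + 328\right) + 376 \left(-65\right) = \left(- \frac{14210}{72169} + 328\right) - 24440 = \frac{23657222}{72169} - 24440 = - \frac{1740153138}{72169}$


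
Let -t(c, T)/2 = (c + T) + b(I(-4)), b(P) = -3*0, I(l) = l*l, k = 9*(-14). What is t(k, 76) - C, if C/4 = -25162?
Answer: 100748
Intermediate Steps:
k = -126
I(l) = l**2
C = -100648 (C = 4*(-25162) = -100648)
b(P) = 0
t(c, T) = -2*T - 2*c (t(c, T) = -2*((c + T) + 0) = -2*((T + c) + 0) = -2*(T + c) = -2*T - 2*c)
t(k, 76) - C = (-2*76 - 2*(-126)) - 1*(-100648) = (-152 + 252) + 100648 = 100 + 100648 = 100748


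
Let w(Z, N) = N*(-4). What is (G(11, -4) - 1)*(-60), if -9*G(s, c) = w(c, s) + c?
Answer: -260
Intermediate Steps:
w(Z, N) = -4*N
G(s, c) = -c/9 + 4*s/9 (G(s, c) = -(-4*s + c)/9 = -(c - 4*s)/9 = -c/9 + 4*s/9)
(G(11, -4) - 1)*(-60) = ((-⅑*(-4) + (4/9)*11) - 1)*(-60) = ((4/9 + 44/9) - 1)*(-60) = (16/3 - 1)*(-60) = (13/3)*(-60) = -260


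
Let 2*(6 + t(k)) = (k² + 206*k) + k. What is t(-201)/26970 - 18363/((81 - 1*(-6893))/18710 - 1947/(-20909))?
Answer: -556740269882713/14124199540 ≈ -39418.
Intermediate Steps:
t(k) = -6 + k²/2 + 207*k/2 (t(k) = -6 + ((k² + 206*k) + k)/2 = -6 + (k² + 207*k)/2 = -6 + (k²/2 + 207*k/2) = -6 + k²/2 + 207*k/2)
t(-201)/26970 - 18363/((81 - 1*(-6893))/18710 - 1947/(-20909)) = (-6 + (½)*(-201)² + (207/2)*(-201))/26970 - 18363/((81 - 1*(-6893))/18710 - 1947/(-20909)) = (-6 + (½)*40401 - 41607/2)*(1/26970) - 18363/((81 + 6893)*(1/18710) - 1947*(-1/20909)) = (-6 + 40401/2 - 41607/2)*(1/26970) - 18363/(6974*(1/18710) + 1947/20909) = -609*1/26970 - 18363/(3487/9355 + 1947/20909) = -7/310 - 18363/91123868/195603695 = -7/310 - 18363*195603695/91123868 = -7/310 - 3591870651285/91123868 = -556740269882713/14124199540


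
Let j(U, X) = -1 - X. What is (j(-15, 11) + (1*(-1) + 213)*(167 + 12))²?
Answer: 1439140096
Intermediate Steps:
(j(-15, 11) + (1*(-1) + 213)*(167 + 12))² = ((-1 - 1*11) + (1*(-1) + 213)*(167 + 12))² = ((-1 - 11) + (-1 + 213)*179)² = (-12 + 212*179)² = (-12 + 37948)² = 37936² = 1439140096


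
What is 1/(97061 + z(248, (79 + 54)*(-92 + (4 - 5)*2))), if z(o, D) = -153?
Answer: 1/96908 ≈ 1.0319e-5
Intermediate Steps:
1/(97061 + z(248, (79 + 54)*(-92 + (4 - 5)*2))) = 1/(97061 - 153) = 1/96908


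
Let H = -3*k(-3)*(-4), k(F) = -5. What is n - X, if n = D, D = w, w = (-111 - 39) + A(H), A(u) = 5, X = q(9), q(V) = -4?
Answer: -141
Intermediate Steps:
X = -4
H = -60 (H = -3*(-5)*(-4) = 15*(-4) = -60)
w = -145 (w = (-111 - 39) + 5 = -150 + 5 = -145)
D = -145
n = -145
n - X = -145 - 1*(-4) = -145 + 4 = -141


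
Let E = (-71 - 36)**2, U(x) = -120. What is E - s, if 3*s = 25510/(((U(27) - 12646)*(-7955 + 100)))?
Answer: 344421168920/30083079 ≈ 11449.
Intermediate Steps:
E = 11449 (E = (-107)**2 = 11449)
s = 2551/30083079 (s = (25510/(((-120 - 12646)*(-7955 + 100))))/3 = (25510/((-12766*(-7855))))/3 = (25510/100276930)/3 = (25510*(1/100276930))/3 = (1/3)*(2551/10027693) = 2551/30083079 ≈ 8.4799e-5)
E - s = 11449 - 1*2551/30083079 = 11449 - 2551/30083079 = 344421168920/30083079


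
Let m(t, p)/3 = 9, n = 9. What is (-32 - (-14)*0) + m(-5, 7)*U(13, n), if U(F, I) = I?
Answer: 211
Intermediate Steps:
m(t, p) = 27 (m(t, p) = 3*9 = 27)
(-32 - (-14)*0) + m(-5, 7)*U(13, n) = (-32 - (-14)*0) + 27*9 = (-32 - 1*0) + 243 = (-32 + 0) + 243 = -32 + 243 = 211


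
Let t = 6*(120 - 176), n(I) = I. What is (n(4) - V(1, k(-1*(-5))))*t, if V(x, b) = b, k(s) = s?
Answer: 336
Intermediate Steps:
t = -336 (t = 6*(-56) = -336)
(n(4) - V(1, k(-1*(-5))))*t = (4 - (-1)*(-5))*(-336) = (4 - 1*5)*(-336) = (4 - 5)*(-336) = -1*(-336) = 336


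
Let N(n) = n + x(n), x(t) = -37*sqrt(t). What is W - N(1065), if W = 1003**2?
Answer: 1004944 + 37*sqrt(1065) ≈ 1.0062e+6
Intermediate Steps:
N(n) = n - 37*sqrt(n)
W = 1006009
W - N(1065) = 1006009 - (1065 - 37*sqrt(1065)) = 1006009 + (-1065 + 37*sqrt(1065)) = 1004944 + 37*sqrt(1065)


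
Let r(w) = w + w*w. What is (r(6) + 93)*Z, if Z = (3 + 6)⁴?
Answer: 885735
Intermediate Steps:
r(w) = w + w²
Z = 6561 (Z = 9⁴ = 6561)
(r(6) + 93)*Z = (6*(1 + 6) + 93)*6561 = (6*7 + 93)*6561 = (42 + 93)*6561 = 135*6561 = 885735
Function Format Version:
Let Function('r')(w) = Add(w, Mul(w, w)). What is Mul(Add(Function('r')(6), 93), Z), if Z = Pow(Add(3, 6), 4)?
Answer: 885735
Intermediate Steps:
Function('r')(w) = Add(w, Pow(w, 2))
Z = 6561 (Z = Pow(9, 4) = 6561)
Mul(Add(Function('r')(6), 93), Z) = Mul(Add(Mul(6, Add(1, 6)), 93), 6561) = Mul(Add(Mul(6, 7), 93), 6561) = Mul(Add(42, 93), 6561) = Mul(135, 6561) = 885735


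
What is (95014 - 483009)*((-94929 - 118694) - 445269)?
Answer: 255646801540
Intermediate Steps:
(95014 - 483009)*((-94929 - 118694) - 445269) = -387995*(-213623 - 445269) = -387995*(-658892) = 255646801540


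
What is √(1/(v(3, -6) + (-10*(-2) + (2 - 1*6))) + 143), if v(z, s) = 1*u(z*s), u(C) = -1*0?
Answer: √2289/4 ≈ 11.961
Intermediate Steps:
u(C) = 0
v(z, s) = 0 (v(z, s) = 1*0 = 0)
√(1/(v(3, -6) + (-10*(-2) + (2 - 1*6))) + 143) = √(1/(0 + (-10*(-2) + (2 - 1*6))) + 143) = √(1/(0 + (20 + (2 - 6))) + 143) = √(1/(0 + (20 - 4)) + 143) = √(1/(0 + 16) + 143) = √(1/16 + 143) = √(2289/16) = √2289/4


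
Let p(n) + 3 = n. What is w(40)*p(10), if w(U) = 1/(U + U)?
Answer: 7/80 ≈ 0.087500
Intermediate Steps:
p(n) = -3 + n
w(U) = 1/(2*U)
w(40)*p(10) = ((1/2)/40)*(-3 + 10) = ((1/2)*(1/40))*7 = (1/80)*7 = 7/80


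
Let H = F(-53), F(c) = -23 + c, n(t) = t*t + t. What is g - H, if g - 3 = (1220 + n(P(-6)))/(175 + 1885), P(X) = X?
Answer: 16399/206 ≈ 79.607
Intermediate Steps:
n(t) = t + t² (n(t) = t² + t = t + t²)
H = -76 (H = -23 - 53 = -76)
g = 743/206 (g = 3 + (1220 - 6*(1 - 6))/(175 + 1885) = 3 + (1220 - 6*(-5))/2060 = 3 + (1220 + 30)*(1/2060) = 3 + 1250*(1/2060) = 3 + 125/206 = 743/206 ≈ 3.6068)
g - H = 743/206 - 1*(-76) = 743/206 + 76 = 16399/206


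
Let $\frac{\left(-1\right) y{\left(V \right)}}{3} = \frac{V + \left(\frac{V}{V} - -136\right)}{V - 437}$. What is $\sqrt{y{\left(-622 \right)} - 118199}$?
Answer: $\frac{2 i \sqrt{3682207599}}{353} \approx 343.8 i$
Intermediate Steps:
$y{\left(V \right)} = - \frac{3 \left(137 + V\right)}{-437 + V}$ ($y{\left(V \right)} = - 3 \frac{V + \left(\frac{V}{V} - -136\right)}{V - 437} = - 3 \frac{V + \left(1 + 136\right)}{-437 + V} = - 3 \frac{V + 137}{-437 + V} = - 3 \frac{137 + V}{-437 + V} = - \frac{3 \left(137 + V\right)}{-437 + V}$)
$\sqrt{y{\left(-622 \right)} - 118199} = \sqrt{\frac{3 \left(-137 - -622\right)}{-437 - 622} - 118199} = \sqrt{\frac{3 \left(-137 + 622\right)}{-1059} - 118199} = \sqrt{3 \left(- \frac{1}{1059}\right) 485 - 118199} = \sqrt{- \frac{485}{353} - 118199} = \sqrt{- \frac{41724732}{353}} = \frac{2 i \sqrt{3682207599}}{353}$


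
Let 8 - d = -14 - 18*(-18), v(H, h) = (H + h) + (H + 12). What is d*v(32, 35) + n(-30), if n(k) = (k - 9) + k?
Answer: -33591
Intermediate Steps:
v(H, h) = 12 + h + 2*H (v(H, h) = (H + h) + (12 + H) = 12 + h + 2*H)
n(k) = -9 + 2*k (n(k) = (-9 + k) + k = -9 + 2*k)
d = -302 (d = 8 - (-14 - 18*(-18)) = 8 - (-14 + 324) = 8 - 1*310 = 8 - 310 = -302)
d*v(32, 35) + n(-30) = -302*(12 + 35 + 2*32) + (-9 + 2*(-30)) = -302*(12 + 35 + 64) + (-9 - 60) = -302*111 - 69 = -33522 - 69 = -33591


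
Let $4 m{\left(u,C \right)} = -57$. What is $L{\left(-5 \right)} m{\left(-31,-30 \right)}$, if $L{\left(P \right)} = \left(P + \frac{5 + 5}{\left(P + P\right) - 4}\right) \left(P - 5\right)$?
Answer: $- \frac{5700}{7} \approx -814.29$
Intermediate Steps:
$m{\left(u,C \right)} = - \frac{57}{4}$ ($m{\left(u,C \right)} = \frac{1}{4} \left(-57\right) = - \frac{57}{4}$)
$L{\left(P \right)} = \left(-5 + P\right) \left(P + \frac{10}{-4 + 2 P}\right)$ ($L{\left(P \right)} = \left(P + \frac{10}{2 P - 4}\right) \left(-5 + P\right) = \left(P + \frac{10}{-4 + 2 P}\right) \left(-5 + P\right) = \left(-5 + P\right) \left(P + \frac{10}{-4 + 2 P}\right)$)
$L{\left(-5 \right)} m{\left(-31,-30 \right)} = \frac{-25 + \left(-5\right)^{3} - 7 \left(-5\right)^{2} + 15 \left(-5\right)}{-2 - 5} \left(- \frac{57}{4}\right) = \frac{-25 - 125 - 175 - 75}{-7} \left(- \frac{57}{4}\right) = - \frac{-25 - 125 - 175 - 75}{7} \left(- \frac{57}{4}\right) = \left(- \frac{1}{7}\right) \left(-400\right) \left(- \frac{57}{4}\right) = \frac{400}{7} \left(- \frac{57}{4}\right) = - \frac{5700}{7}$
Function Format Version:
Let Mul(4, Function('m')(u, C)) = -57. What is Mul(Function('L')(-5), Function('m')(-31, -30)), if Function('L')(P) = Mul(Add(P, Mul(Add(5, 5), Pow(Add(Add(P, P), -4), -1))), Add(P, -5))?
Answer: Rational(-5700, 7) ≈ -814.29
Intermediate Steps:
Function('m')(u, C) = Rational(-57, 4) (Function('m')(u, C) = Mul(Rational(1, 4), -57) = Rational(-57, 4))
Function('L')(P) = Mul(Add(-5, P), Add(P, Mul(10, Pow(Add(-4, Mul(2, P)), -1)))) (Function('L')(P) = Mul(Add(P, Mul(10, Pow(Add(Mul(2, P), -4), -1))), Add(-5, P)) = Mul(Add(P, Mul(10, Pow(Add(-4, Mul(2, P)), -1))), Add(-5, P)) = Mul(Add(-5, P), Add(P, Mul(10, Pow(Add(-4, Mul(2, P)), -1)))))
Mul(Function('L')(-5), Function('m')(-31, -30)) = Mul(Mul(Pow(Add(-2, -5), -1), Add(-25, Pow(-5, 3), Mul(-7, Pow(-5, 2)), Mul(15, -5))), Rational(-57, 4)) = Mul(Mul(Pow(-7, -1), Add(-25, -125, Mul(-7, 25), -75)), Rational(-57, 4)) = Mul(Mul(Rational(-1, 7), Add(-25, -125, -175, -75)), Rational(-57, 4)) = Mul(Mul(Rational(-1, 7), -400), Rational(-57, 4)) = Mul(Rational(400, 7), Rational(-57, 4)) = Rational(-5700, 7)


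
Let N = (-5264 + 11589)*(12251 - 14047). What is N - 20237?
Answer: -11379937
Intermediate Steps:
N = -11359700 (N = 6325*(-1796) = -11359700)
N - 20237 = -11359700 - 20237 = -11379937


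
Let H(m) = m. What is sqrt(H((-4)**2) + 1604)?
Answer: 18*sqrt(5) ≈ 40.249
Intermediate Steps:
sqrt(H((-4)**2) + 1604) = sqrt((-4)**2 + 1604) = sqrt(16 + 1604) = sqrt(1620) = 18*sqrt(5)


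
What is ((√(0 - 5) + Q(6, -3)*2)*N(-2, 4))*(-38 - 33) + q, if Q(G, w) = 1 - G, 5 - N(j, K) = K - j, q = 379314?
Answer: 378604 + 71*I*√5 ≈ 3.786e+5 + 158.76*I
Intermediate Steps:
N(j, K) = 5 + j - K (N(j, K) = 5 - (K - j) = 5 + (j - K) = 5 + j - K)
((√(0 - 5) + Q(6, -3)*2)*N(-2, 4))*(-38 - 33) + q = ((√(0 - 5) + (1 - 1*6)*2)*(5 - 2 - 1*4))*(-38 - 33) + 379314 = ((√(-5) + (1 - 6)*2)*(5 - 2 - 4))*(-71) + 379314 = ((I*√5 - 5*2)*(-1))*(-71) + 379314 = ((I*√5 - 10)*(-1))*(-71) + 379314 = ((-10 + I*√5)*(-1))*(-71) + 379314 = (10 - I*√5)*(-71) + 379314 = (-710 + 71*I*√5) + 379314 = 378604 + 71*I*√5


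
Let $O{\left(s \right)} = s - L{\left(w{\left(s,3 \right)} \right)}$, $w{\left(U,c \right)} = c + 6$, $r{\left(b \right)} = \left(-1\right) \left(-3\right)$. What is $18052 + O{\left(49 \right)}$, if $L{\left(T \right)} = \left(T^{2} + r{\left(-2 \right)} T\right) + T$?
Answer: $17984$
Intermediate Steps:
$r{\left(b \right)} = 3$
$w{\left(U,c \right)} = 6 + c$
$L{\left(T \right)} = T^{2} + 4 T$ ($L{\left(T \right)} = \left(T^{2} + 3 T\right) + T = T^{2} + 4 T$)
$O{\left(s \right)} = -117 + s$ ($O{\left(s \right)} = s - \left(6 + 3\right) \left(4 + \left(6 + 3\right)\right) = s - 9 \left(4 + 9\right) = s - 9 \cdot 13 = s - 117 = -117 + s$)
$18052 + O{\left(49 \right)} = 18052 + \left(-117 + 49\right) = 18052 - 68 = 17984$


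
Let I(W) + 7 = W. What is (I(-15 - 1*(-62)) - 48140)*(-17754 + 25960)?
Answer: -394708600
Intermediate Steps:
I(W) = -7 + W
(I(-15 - 1*(-62)) - 48140)*(-17754 + 25960) = ((-7 + (-15 - 1*(-62))) - 48140)*(-17754 + 25960) = ((-7 + (-15 + 62)) - 48140)*8206 = ((-7 + 47) - 48140)*8206 = (40 - 48140)*8206 = -48100*8206 = -394708600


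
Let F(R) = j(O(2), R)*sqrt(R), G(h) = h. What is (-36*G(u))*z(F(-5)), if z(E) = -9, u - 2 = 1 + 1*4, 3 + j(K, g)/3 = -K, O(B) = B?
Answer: 2268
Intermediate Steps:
j(K, g) = -9 - 3*K (j(K, g) = -9 + 3*(-K) = -9 - 3*K)
u = 7 (u = 2 + (1 + 1*4) = 2 + (1 + 4) = 2 + 5 = 7)
F(R) = -15*sqrt(R) (F(R) = (-9 - 3*2)*sqrt(R) = (-9 - 6)*sqrt(R) = -15*sqrt(R))
(-36*G(u))*z(F(-5)) = -36*7*(-9) = -252*(-9) = 2268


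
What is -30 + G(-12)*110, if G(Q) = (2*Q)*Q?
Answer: 31650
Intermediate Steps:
G(Q) = 2*Q²
-30 + G(-12)*110 = -30 + (2*(-12)²)*110 = -30 + (2*144)*110 = -30 + 288*110 = -30 + 31680 = 31650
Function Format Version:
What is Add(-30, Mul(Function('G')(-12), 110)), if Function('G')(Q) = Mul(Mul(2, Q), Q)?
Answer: 31650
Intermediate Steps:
Function('G')(Q) = Mul(2, Pow(Q, 2))
Add(-30, Mul(Function('G')(-12), 110)) = Add(-30, Mul(Mul(2, Pow(-12, 2)), 110)) = Add(-30, Mul(Mul(2, 144), 110)) = Add(-30, Mul(288, 110)) = Add(-30, 31680) = 31650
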